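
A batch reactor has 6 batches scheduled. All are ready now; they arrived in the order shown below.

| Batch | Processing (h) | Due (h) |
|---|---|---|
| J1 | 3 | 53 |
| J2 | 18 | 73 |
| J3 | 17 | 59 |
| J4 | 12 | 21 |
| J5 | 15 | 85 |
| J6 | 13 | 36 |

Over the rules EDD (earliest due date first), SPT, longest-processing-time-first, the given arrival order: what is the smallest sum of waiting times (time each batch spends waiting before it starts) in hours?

149

EDD (increasing due date): J4 J6 J1 J3 J2 J5.
J4: waits 0, runs 0→12
J6: waits 12, runs 12→25
J1: waits 25, runs 25→28
J3: waits 28, runs 28→45
J2: waits 45, runs 45→63
J5: waits 63, runs 63→78
Sum = 0+12+25+28+45+63 = 173.
SPT (increasing processing time): J1 J4 J6 J5 J3 J2.
J1: waits 0, runs 0→3
J4: waits 3, runs 3→15
J6: waits 15, runs 15→28
J5: waits 28, runs 28→43
J3: waits 43, runs 43→60
J2: waits 60, runs 60→78
Sum = 0+3+15+28+43+60 = 149.
LPT (decreasing processing time): J2 J3 J5 J6 J4 J1.
J2: waits 0, runs 0→18
J3: waits 18, runs 18→35
J5: waits 35, runs 35→50
J6: waits 50, runs 50→63
J4: waits 63, runs 63→75
J1: waits 75, runs 75→78
Sum = 0+18+35+50+63+75 = 241.
FIFO (arrival order): J1 J2 J3 J4 J5 J6.
J1: waits 0, runs 0→3
J2: waits 3, runs 3→21
J3: waits 21, runs 21→38
J4: waits 38, runs 38→50
J5: waits 50, runs 50→65
J6: waits 65, runs 65→78
Sum = 0+3+21+38+50+65 = 177.
EDD 173, SPT 149, LPT 241, FIFO 177 → minimum 149.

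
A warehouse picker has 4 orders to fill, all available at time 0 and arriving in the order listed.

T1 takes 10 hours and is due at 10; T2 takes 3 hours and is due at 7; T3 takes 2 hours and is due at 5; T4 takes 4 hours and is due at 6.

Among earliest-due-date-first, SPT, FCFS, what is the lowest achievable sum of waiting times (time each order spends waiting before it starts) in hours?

EDD (increasing due date): T3 T4 T2 T1.
T3: waits 0, runs 0→2
T4: waits 2, runs 2→6
T2: waits 6, runs 6→9
T1: waits 9, runs 9→19
Sum = 0+2+6+9 = 17.
SPT (increasing processing time): T3 T2 T4 T1.
T3: waits 0, runs 0→2
T2: waits 2, runs 2→5
T4: waits 5, runs 5→9
T1: waits 9, runs 9→19
Sum = 0+2+5+9 = 16.
FIFO (arrival order): T1 T2 T3 T4.
T1: waits 0, runs 0→10
T2: waits 10, runs 10→13
T3: waits 13, runs 13→15
T4: waits 15, runs 15→19
Sum = 0+10+13+15 = 38.
EDD 17, SPT 16, FIFO 38 → minimum 16.

16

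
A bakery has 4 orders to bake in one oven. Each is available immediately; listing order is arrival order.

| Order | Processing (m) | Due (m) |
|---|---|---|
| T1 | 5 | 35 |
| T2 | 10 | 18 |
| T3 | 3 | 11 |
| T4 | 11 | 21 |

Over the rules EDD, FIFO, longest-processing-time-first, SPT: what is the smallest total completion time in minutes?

58

EDD (increasing due date): T3 T2 T4 T1.
T3: 0→3
T2: 3→13
T4: 13→24
T1: 24→29
Sum = 3+13+24+29 = 69.
FIFO (arrival order): T1 T2 T3 T4.
T1: 0→5
T2: 5→15
T3: 15→18
T4: 18→29
Sum = 5+15+18+29 = 67.
LPT (decreasing processing time): T4 T2 T1 T3.
T4: 0→11
T2: 11→21
T1: 21→26
T3: 26→29
Sum = 11+21+26+29 = 87.
SPT (increasing processing time): T3 T1 T2 T4.
T3: 0→3
T1: 3→8
T2: 8→18
T4: 18→29
Sum = 3+8+18+29 = 58.
EDD 69, FIFO 67, LPT 87, SPT 58 → minimum 58.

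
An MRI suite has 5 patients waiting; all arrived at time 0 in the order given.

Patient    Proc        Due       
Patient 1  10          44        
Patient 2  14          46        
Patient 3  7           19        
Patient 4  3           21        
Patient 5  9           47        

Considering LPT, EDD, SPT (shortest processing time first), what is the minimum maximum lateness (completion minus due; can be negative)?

-4

LPT (decreasing processing time): Patient 2 Patient 1 Patient 5 Patient 3 Patient 4.
Patient 2: 0→14, due 46, lateness -32
Patient 1: 14→24, due 44, lateness -20
Patient 5: 24→33, due 47, lateness -14
Patient 3: 33→40, due 19, lateness 21
Patient 4: 40→43, due 21, lateness 22
Maximum = 22.
EDD (increasing due date): Patient 3 Patient 4 Patient 1 Patient 2 Patient 5.
Patient 3: 0→7, due 19, lateness -12
Patient 4: 7→10, due 21, lateness -11
Patient 1: 10→20, due 44, lateness -24
Patient 2: 20→34, due 46, lateness -12
Patient 5: 34→43, due 47, lateness -4
Maximum = -4.
SPT (increasing processing time): Patient 4 Patient 3 Patient 5 Patient 1 Patient 2.
Patient 4: 0→3, due 21, lateness -18
Patient 3: 3→10, due 19, lateness -9
Patient 5: 10→19, due 47, lateness -28
Patient 1: 19→29, due 44, lateness -15
Patient 2: 29→43, due 46, lateness -3
Maximum = -3.
LPT 22, EDD -4, SPT -3 → minimum -4.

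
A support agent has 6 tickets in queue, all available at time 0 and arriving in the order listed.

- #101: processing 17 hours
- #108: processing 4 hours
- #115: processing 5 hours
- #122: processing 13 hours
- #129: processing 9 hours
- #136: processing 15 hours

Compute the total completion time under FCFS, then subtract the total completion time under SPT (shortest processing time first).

43

FIFO (arrival order): #101 #108 #115 #122 #129 #136.
#101: 0→17
#108: 17→21
#115: 21→26
#122: 26→39
#129: 39→48
#136: 48→63
Sum = 17+21+26+39+48+63 = 214.
SPT (increasing processing time): #108 #115 #129 #122 #136 #101.
#108: 0→4
#115: 4→9
#129: 9→18
#122: 18→31
#136: 31→46
#101: 46→63
Sum = 4+9+18+31+46+63 = 171.
Difference = 214 − 171 = 43.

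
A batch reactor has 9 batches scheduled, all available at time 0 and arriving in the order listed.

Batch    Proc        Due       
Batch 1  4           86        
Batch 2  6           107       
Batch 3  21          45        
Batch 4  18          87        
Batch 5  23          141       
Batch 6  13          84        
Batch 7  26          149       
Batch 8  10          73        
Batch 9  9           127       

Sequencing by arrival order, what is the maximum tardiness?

FIFO (arrival order): Batch 1 Batch 2 Batch 3 Batch 4 Batch 5 Batch 6 Batch 7 Batch 8 Batch 9.
Batch 1: 0→4, due 86, tardiness 0
Batch 2: 4→10, due 107, tardiness 0
Batch 3: 10→31, due 45, tardiness 0
Batch 4: 31→49, due 87, tardiness 0
Batch 5: 49→72, due 141, tardiness 0
Batch 6: 72→85, due 84, tardiness 1
Batch 7: 85→111, due 149, tardiness 0
Batch 8: 111→121, due 73, tardiness 48
Batch 9: 121→130, due 127, tardiness 3
Maximum = 48.

48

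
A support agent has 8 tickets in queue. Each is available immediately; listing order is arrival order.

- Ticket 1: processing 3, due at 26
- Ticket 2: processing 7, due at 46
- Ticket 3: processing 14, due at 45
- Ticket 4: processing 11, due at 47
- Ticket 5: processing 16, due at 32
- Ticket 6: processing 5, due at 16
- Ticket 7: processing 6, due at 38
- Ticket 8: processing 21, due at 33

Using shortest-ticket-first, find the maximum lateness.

SPT (increasing processing time): Ticket 1 Ticket 6 Ticket 7 Ticket 2 Ticket 4 Ticket 3 Ticket 5 Ticket 8.
Ticket 1: 0→3, due 26, lateness -23
Ticket 6: 3→8, due 16, lateness -8
Ticket 7: 8→14, due 38, lateness -24
Ticket 2: 14→21, due 46, lateness -25
Ticket 4: 21→32, due 47, lateness -15
Ticket 3: 32→46, due 45, lateness 1
Ticket 5: 46→62, due 32, lateness 30
Ticket 8: 62→83, due 33, lateness 50
Maximum = 50.

50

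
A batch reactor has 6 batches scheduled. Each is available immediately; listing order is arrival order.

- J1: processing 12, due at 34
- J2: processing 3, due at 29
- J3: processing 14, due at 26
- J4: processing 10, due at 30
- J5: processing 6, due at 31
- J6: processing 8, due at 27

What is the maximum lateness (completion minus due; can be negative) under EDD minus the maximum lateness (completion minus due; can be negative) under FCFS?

EDD (increasing due date): J3 J6 J2 J4 J5 J1.
J3: 0→14, due 26, lateness -12
J6: 14→22, due 27, lateness -5
J2: 22→25, due 29, lateness -4
J4: 25→35, due 30, lateness 5
J5: 35→41, due 31, lateness 10
J1: 41→53, due 34, lateness 19
Maximum = 19.
FIFO (arrival order): J1 J2 J3 J4 J5 J6.
J1: 0→12, due 34, lateness -22
J2: 12→15, due 29, lateness -14
J3: 15→29, due 26, lateness 3
J4: 29→39, due 30, lateness 9
J5: 39→45, due 31, lateness 14
J6: 45→53, due 27, lateness 26
Maximum = 26.
Difference = 19 − 26 = -7.

-7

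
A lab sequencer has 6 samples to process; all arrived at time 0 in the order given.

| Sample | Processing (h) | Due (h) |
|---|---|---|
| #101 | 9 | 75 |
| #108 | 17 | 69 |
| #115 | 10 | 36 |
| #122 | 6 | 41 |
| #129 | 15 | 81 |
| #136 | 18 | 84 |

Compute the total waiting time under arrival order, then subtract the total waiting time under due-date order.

FIFO (arrival order): #101 #108 #115 #122 #129 #136.
#101: waits 0, runs 0→9
#108: waits 9, runs 9→26
#115: waits 26, runs 26→36
#122: waits 36, runs 36→42
#129: waits 42, runs 42→57
#136: waits 57, runs 57→75
Sum = 0+9+26+36+42+57 = 170.
EDD (increasing due date): #115 #122 #108 #101 #129 #136.
#115: waits 0, runs 0→10
#122: waits 10, runs 10→16
#108: waits 16, runs 16→33
#101: waits 33, runs 33→42
#129: waits 42, runs 42→57
#136: waits 57, runs 57→75
Sum = 0+10+16+33+42+57 = 158.
Difference = 170 − 158 = 12.

12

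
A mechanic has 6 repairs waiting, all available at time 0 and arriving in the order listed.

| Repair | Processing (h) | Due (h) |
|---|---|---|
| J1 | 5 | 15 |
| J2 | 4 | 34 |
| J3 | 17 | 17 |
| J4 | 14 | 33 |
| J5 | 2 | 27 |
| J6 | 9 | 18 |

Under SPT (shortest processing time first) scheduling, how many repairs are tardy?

3

SPT (increasing processing time): J5 J2 J1 J6 J4 J3.
J5: 0→2, due 27, tardiness 0
J2: 2→6, due 34, tardiness 0
J1: 6→11, due 15, tardiness 0
J6: 11→20, due 18, tardiness 2
J4: 20→34, due 33, tardiness 1
J3: 34→51, due 17, tardiness 34
Late repairs: 3.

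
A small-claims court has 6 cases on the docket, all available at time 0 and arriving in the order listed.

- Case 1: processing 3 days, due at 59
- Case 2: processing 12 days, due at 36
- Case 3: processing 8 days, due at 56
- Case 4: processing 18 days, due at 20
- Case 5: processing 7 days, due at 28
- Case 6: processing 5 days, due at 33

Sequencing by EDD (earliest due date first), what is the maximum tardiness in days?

EDD (increasing due date): Case 4 Case 5 Case 6 Case 2 Case 3 Case 1.
Case 4: 0→18, due 20, tardiness 0
Case 5: 18→25, due 28, tardiness 0
Case 6: 25→30, due 33, tardiness 0
Case 2: 30→42, due 36, tardiness 6
Case 3: 42→50, due 56, tardiness 0
Case 1: 50→53, due 59, tardiness 0
Maximum = 6.

6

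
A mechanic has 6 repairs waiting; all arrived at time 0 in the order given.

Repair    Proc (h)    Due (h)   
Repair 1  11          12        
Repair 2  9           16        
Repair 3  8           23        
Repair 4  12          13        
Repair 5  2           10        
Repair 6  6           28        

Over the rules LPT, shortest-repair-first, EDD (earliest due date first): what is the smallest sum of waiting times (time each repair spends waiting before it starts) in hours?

87

LPT (decreasing processing time): Repair 4 Repair 1 Repair 2 Repair 3 Repair 6 Repair 5.
Repair 4: waits 0, runs 0→12
Repair 1: waits 12, runs 12→23
Repair 2: waits 23, runs 23→32
Repair 3: waits 32, runs 32→40
Repair 6: waits 40, runs 40→46
Repair 5: waits 46, runs 46→48
Sum = 0+12+23+32+40+46 = 153.
SPT (increasing processing time): Repair 5 Repair 6 Repair 3 Repair 2 Repair 1 Repair 4.
Repair 5: waits 0, runs 0→2
Repair 6: waits 2, runs 2→8
Repair 3: waits 8, runs 8→16
Repair 2: waits 16, runs 16→25
Repair 1: waits 25, runs 25→36
Repair 4: waits 36, runs 36→48
Sum = 0+2+8+16+25+36 = 87.
EDD (increasing due date): Repair 5 Repair 1 Repair 4 Repair 2 Repair 3 Repair 6.
Repair 5: waits 0, runs 0→2
Repair 1: waits 2, runs 2→13
Repair 4: waits 13, runs 13→25
Repair 2: waits 25, runs 25→34
Repair 3: waits 34, runs 34→42
Repair 6: waits 42, runs 42→48
Sum = 0+2+13+25+34+42 = 116.
LPT 153, SPT 87, EDD 116 → minimum 87.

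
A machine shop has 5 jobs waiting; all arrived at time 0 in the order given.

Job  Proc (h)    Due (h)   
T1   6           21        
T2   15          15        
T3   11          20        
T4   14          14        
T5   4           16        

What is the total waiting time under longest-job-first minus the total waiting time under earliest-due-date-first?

10

LPT (decreasing processing time): T2 T4 T3 T1 T5.
T2: waits 0, runs 0→15
T4: waits 15, runs 15→29
T3: waits 29, runs 29→40
T1: waits 40, runs 40→46
T5: waits 46, runs 46→50
Sum = 0+15+29+40+46 = 130.
EDD (increasing due date): T4 T2 T5 T3 T1.
T4: waits 0, runs 0→14
T2: waits 14, runs 14→29
T5: waits 29, runs 29→33
T3: waits 33, runs 33→44
T1: waits 44, runs 44→50
Sum = 0+14+29+33+44 = 120.
Difference = 130 − 120 = 10.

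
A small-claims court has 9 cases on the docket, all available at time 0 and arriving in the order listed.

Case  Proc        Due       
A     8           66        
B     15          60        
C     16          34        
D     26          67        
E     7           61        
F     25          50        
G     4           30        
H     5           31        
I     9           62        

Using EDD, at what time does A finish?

EDD (increasing due date): G H C F B E I A D.
G: 0→4
H: 4→9
C: 9→25
F: 25→50
B: 50→65
E: 65→72
I: 72→81
A: 81→89

89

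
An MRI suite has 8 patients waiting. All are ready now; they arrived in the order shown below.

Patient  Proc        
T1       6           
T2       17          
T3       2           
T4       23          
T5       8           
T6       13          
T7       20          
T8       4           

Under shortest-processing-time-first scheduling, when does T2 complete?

SPT (increasing processing time): T3 T8 T1 T5 T6 T2 T7 T4.
T3: 0→2
T8: 2→6
T1: 6→12
T5: 12→20
T6: 20→33
T2: 33→50

50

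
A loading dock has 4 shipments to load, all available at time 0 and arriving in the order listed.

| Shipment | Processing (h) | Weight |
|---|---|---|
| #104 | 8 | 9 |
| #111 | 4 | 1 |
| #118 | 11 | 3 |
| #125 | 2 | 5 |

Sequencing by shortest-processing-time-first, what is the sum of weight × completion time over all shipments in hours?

217

SPT (increasing processing time): #125 #111 #104 #118.
#125: finishes 2, weight 5, w·C = 10
#111: finishes 6, weight 1, w·C = 6
#104: finishes 14, weight 9, w·C = 126
#118: finishes 25, weight 3, w·C = 75
Sum = 10+6+126+75 = 217.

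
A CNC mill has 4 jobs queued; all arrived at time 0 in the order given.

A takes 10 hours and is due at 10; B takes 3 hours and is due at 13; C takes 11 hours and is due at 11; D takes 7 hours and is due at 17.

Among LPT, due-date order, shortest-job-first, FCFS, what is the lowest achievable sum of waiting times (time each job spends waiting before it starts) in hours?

LPT (decreasing processing time): C A D B.
C: waits 0, runs 0→11
A: waits 11, runs 11→21
D: waits 21, runs 21→28
B: waits 28, runs 28→31
Sum = 0+11+21+28 = 60.
EDD (increasing due date): A C B D.
A: waits 0, runs 0→10
C: waits 10, runs 10→21
B: waits 21, runs 21→24
D: waits 24, runs 24→31
Sum = 0+10+21+24 = 55.
SPT (increasing processing time): B D A C.
B: waits 0, runs 0→3
D: waits 3, runs 3→10
A: waits 10, runs 10→20
C: waits 20, runs 20→31
Sum = 0+3+10+20 = 33.
FIFO (arrival order): A B C D.
A: waits 0, runs 0→10
B: waits 10, runs 10→13
C: waits 13, runs 13→24
D: waits 24, runs 24→31
Sum = 0+10+13+24 = 47.
LPT 60, EDD 55, SPT 33, FIFO 47 → minimum 33.

33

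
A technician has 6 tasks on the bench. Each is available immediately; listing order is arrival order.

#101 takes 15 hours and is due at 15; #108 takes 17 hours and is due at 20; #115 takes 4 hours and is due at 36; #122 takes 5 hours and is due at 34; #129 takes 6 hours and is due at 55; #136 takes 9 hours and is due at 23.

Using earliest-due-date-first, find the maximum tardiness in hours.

EDD (increasing due date): #101 #108 #136 #122 #115 #129.
#101: 0→15, due 15, tardiness 0
#108: 15→32, due 20, tardiness 12
#136: 32→41, due 23, tardiness 18
#122: 41→46, due 34, tardiness 12
#115: 46→50, due 36, tardiness 14
#129: 50→56, due 55, tardiness 1
Maximum = 18.

18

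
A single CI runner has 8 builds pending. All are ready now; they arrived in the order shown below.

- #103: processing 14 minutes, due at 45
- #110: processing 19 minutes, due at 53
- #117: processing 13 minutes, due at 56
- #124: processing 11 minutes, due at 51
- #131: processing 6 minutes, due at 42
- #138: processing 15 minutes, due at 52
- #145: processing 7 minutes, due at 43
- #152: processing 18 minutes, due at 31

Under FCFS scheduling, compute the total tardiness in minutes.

FIFO (arrival order): #103 #110 #117 #124 #131 #138 #145 #152.
#103: 0→14, due 45, tardiness 0
#110: 14→33, due 53, tardiness 0
#117: 33→46, due 56, tardiness 0
#124: 46→57, due 51, tardiness 6
#131: 57→63, due 42, tardiness 21
#138: 63→78, due 52, tardiness 26
#145: 78→85, due 43, tardiness 42
#152: 85→103, due 31, tardiness 72
Sum = 0+0+0+6+21+26+42+72 = 167.

167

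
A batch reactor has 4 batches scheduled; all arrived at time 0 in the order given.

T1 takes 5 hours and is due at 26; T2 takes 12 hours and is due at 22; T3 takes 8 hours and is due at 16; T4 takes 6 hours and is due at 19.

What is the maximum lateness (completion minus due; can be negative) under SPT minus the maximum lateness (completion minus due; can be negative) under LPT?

SPT (increasing processing time): T1 T4 T3 T2.
T1: 0→5, due 26, lateness -21
T4: 5→11, due 19, lateness -8
T3: 11→19, due 16, lateness 3
T2: 19→31, due 22, lateness 9
Maximum = 9.
LPT (decreasing processing time): T2 T3 T4 T1.
T2: 0→12, due 22, lateness -10
T3: 12→20, due 16, lateness 4
T4: 20→26, due 19, lateness 7
T1: 26→31, due 26, lateness 5
Maximum = 7.
Difference = 9 − 7 = 2.

2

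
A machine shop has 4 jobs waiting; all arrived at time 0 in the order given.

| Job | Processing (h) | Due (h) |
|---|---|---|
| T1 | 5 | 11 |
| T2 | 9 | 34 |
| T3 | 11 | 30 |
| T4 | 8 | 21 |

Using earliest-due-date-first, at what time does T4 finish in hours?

13

EDD (increasing due date): T1 T4 T3 T2.
T1: 0→5
T4: 5→13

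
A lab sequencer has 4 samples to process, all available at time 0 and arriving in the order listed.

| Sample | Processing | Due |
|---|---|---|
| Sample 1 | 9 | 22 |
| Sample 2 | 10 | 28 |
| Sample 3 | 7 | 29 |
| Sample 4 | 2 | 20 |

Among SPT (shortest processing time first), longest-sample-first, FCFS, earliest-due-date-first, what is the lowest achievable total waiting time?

29

SPT (increasing processing time): Sample 4 Sample 3 Sample 1 Sample 2.
Sample 4: waits 0, runs 0→2
Sample 3: waits 2, runs 2→9
Sample 1: waits 9, runs 9→18
Sample 2: waits 18, runs 18→28
Sum = 0+2+9+18 = 29.
LPT (decreasing processing time): Sample 2 Sample 1 Sample 3 Sample 4.
Sample 2: waits 0, runs 0→10
Sample 1: waits 10, runs 10→19
Sample 3: waits 19, runs 19→26
Sample 4: waits 26, runs 26→28
Sum = 0+10+19+26 = 55.
FIFO (arrival order): Sample 1 Sample 2 Sample 3 Sample 4.
Sample 1: waits 0, runs 0→9
Sample 2: waits 9, runs 9→19
Sample 3: waits 19, runs 19→26
Sample 4: waits 26, runs 26→28
Sum = 0+9+19+26 = 54.
EDD (increasing due date): Sample 4 Sample 1 Sample 2 Sample 3.
Sample 4: waits 0, runs 0→2
Sample 1: waits 2, runs 2→11
Sample 2: waits 11, runs 11→21
Sample 3: waits 21, runs 21→28
Sum = 0+2+11+21 = 34.
SPT 29, LPT 55, FIFO 54, EDD 34 → minimum 29.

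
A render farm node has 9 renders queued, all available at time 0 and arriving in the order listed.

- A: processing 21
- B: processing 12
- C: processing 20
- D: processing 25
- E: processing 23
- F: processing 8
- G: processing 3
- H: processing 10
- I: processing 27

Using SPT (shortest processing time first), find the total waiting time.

414

SPT (increasing processing time): G F H B C A E D I.
G: waits 0, runs 0→3
F: waits 3, runs 3→11
H: waits 11, runs 11→21
B: waits 21, runs 21→33
C: waits 33, runs 33→53
A: waits 53, runs 53→74
E: waits 74, runs 74→97
D: waits 97, runs 97→122
I: waits 122, runs 122→149
Sum = 0+3+11+21+33+53+74+97+122 = 414.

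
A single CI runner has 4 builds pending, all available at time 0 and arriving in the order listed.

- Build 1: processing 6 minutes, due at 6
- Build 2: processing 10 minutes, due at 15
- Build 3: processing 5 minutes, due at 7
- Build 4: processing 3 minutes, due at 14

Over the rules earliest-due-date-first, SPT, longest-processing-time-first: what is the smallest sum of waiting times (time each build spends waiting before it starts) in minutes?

EDD (increasing due date): Build 1 Build 3 Build 4 Build 2.
Build 1: waits 0, runs 0→6
Build 3: waits 6, runs 6→11
Build 4: waits 11, runs 11→14
Build 2: waits 14, runs 14→24
Sum = 0+6+11+14 = 31.
SPT (increasing processing time): Build 4 Build 3 Build 1 Build 2.
Build 4: waits 0, runs 0→3
Build 3: waits 3, runs 3→8
Build 1: waits 8, runs 8→14
Build 2: waits 14, runs 14→24
Sum = 0+3+8+14 = 25.
LPT (decreasing processing time): Build 2 Build 1 Build 3 Build 4.
Build 2: waits 0, runs 0→10
Build 1: waits 10, runs 10→16
Build 3: waits 16, runs 16→21
Build 4: waits 21, runs 21→24
Sum = 0+10+16+21 = 47.
EDD 31, SPT 25, LPT 47 → minimum 25.

25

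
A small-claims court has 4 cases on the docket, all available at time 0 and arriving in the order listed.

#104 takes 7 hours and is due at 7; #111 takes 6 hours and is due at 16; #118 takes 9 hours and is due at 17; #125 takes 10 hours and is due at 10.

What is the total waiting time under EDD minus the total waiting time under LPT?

-8

EDD (increasing due date): #104 #125 #111 #118.
#104: waits 0, runs 0→7
#125: waits 7, runs 7→17
#111: waits 17, runs 17→23
#118: waits 23, runs 23→32
Sum = 0+7+17+23 = 47.
LPT (decreasing processing time): #125 #118 #104 #111.
#125: waits 0, runs 0→10
#118: waits 10, runs 10→19
#104: waits 19, runs 19→26
#111: waits 26, runs 26→32
Sum = 0+10+19+26 = 55.
Difference = 47 − 55 = -8.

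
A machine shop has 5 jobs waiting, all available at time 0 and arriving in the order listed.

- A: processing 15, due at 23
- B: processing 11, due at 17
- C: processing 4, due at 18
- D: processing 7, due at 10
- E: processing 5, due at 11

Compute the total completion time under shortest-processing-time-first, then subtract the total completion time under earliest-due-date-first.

-13

SPT (increasing processing time): C E D B A.
C: 0→4
E: 4→9
D: 9→16
B: 16→27
A: 27→42
Sum = 4+9+16+27+42 = 98.
EDD (increasing due date): D E B C A.
D: 0→7
E: 7→12
B: 12→23
C: 23→27
A: 27→42
Sum = 7+12+23+27+42 = 111.
Difference = 98 − 111 = -13.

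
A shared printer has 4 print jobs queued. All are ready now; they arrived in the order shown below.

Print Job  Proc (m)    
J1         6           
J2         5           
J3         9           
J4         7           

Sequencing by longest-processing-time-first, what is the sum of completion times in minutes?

LPT (decreasing processing time): J3 J4 J1 J2.
J3: 0→9
J4: 9→16
J1: 16→22
J2: 22→27
Sum = 9+16+22+27 = 74.

74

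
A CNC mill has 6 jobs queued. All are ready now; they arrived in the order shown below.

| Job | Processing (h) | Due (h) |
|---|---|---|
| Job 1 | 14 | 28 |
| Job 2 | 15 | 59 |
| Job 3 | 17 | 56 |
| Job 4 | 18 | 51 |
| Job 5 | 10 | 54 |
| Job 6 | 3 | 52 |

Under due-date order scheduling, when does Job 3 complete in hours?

62

EDD (increasing due date): Job 1 Job 4 Job 6 Job 5 Job 3 Job 2.
Job 1: 0→14
Job 4: 14→32
Job 6: 32→35
Job 5: 35→45
Job 3: 45→62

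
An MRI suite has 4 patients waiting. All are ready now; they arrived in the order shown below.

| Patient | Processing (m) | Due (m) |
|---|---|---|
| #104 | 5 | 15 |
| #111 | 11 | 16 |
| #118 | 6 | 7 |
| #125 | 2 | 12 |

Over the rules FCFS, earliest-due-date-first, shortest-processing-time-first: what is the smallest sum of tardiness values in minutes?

8

FIFO (arrival order): #104 #111 #118 #125.
#104: 0→5, due 15, tardiness 0
#111: 5→16, due 16, tardiness 0
#118: 16→22, due 7, tardiness 15
#125: 22→24, due 12, tardiness 12
Sum = 0+0+15+12 = 27.
EDD (increasing due date): #118 #125 #104 #111.
#118: 0→6, due 7, tardiness 0
#125: 6→8, due 12, tardiness 0
#104: 8→13, due 15, tardiness 0
#111: 13→24, due 16, tardiness 8
Sum = 0+0+0+8 = 8.
SPT (increasing processing time): #125 #104 #118 #111.
#125: 0→2, due 12, tardiness 0
#104: 2→7, due 15, tardiness 0
#118: 7→13, due 7, tardiness 6
#111: 13→24, due 16, tardiness 8
Sum = 0+0+6+8 = 14.
FIFO 27, EDD 8, SPT 14 → minimum 8.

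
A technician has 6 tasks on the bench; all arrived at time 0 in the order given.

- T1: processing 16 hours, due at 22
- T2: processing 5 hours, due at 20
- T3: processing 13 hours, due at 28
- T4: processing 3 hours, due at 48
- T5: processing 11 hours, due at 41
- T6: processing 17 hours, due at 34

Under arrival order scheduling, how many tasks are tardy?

4

FIFO (arrival order): T1 T2 T3 T4 T5 T6.
T1: 0→16, due 22, tardiness 0
T2: 16→21, due 20, tardiness 1
T3: 21→34, due 28, tardiness 6
T4: 34→37, due 48, tardiness 0
T5: 37→48, due 41, tardiness 7
T6: 48→65, due 34, tardiness 31
Late tasks: 4.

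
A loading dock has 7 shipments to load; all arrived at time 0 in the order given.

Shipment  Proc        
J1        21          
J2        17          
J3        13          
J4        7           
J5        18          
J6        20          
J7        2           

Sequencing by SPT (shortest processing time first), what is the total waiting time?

SPT (increasing processing time): J7 J4 J3 J2 J5 J6 J1.
J7: waits 0, runs 0→2
J4: waits 2, runs 2→9
J3: waits 9, runs 9→22
J2: waits 22, runs 22→39
J5: waits 39, runs 39→57
J6: waits 57, runs 57→77
J1: waits 77, runs 77→98
Sum = 0+2+9+22+39+57+77 = 206.

206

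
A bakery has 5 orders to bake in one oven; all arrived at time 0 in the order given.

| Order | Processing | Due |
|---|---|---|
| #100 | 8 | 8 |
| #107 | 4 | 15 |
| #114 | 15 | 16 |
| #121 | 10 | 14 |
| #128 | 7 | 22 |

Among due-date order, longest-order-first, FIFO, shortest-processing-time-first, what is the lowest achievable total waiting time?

EDD (increasing due date): #100 #121 #107 #114 #128.
#100: waits 0, runs 0→8
#121: waits 8, runs 8→18
#107: waits 18, runs 18→22
#114: waits 22, runs 22→37
#128: waits 37, runs 37→44
Sum = 0+8+18+22+37 = 85.
LPT (decreasing processing time): #114 #121 #100 #128 #107.
#114: waits 0, runs 0→15
#121: waits 15, runs 15→25
#100: waits 25, runs 25→33
#128: waits 33, runs 33→40
#107: waits 40, runs 40→44
Sum = 0+15+25+33+40 = 113.
FIFO (arrival order): #100 #107 #114 #121 #128.
#100: waits 0, runs 0→8
#107: waits 8, runs 8→12
#114: waits 12, runs 12→27
#121: waits 27, runs 27→37
#128: waits 37, runs 37→44
Sum = 0+8+12+27+37 = 84.
SPT (increasing processing time): #107 #128 #100 #121 #114.
#107: waits 0, runs 0→4
#128: waits 4, runs 4→11
#100: waits 11, runs 11→19
#121: waits 19, runs 19→29
#114: waits 29, runs 29→44
Sum = 0+4+11+19+29 = 63.
EDD 85, LPT 113, FIFO 84, SPT 63 → minimum 63.

63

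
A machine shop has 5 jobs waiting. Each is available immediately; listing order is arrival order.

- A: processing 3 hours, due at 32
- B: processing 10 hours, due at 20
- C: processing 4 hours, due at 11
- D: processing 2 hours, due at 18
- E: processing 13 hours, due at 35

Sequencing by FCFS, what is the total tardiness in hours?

FIFO (arrival order): A B C D E.
A: 0→3, due 32, tardiness 0
B: 3→13, due 20, tardiness 0
C: 13→17, due 11, tardiness 6
D: 17→19, due 18, tardiness 1
E: 19→32, due 35, tardiness 0
Sum = 0+0+6+1+0 = 7.

7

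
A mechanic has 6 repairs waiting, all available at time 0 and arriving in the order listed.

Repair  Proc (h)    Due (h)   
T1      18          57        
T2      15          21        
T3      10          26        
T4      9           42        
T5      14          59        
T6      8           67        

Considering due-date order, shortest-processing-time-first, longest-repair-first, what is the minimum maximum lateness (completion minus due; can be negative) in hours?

7

EDD (increasing due date): T2 T3 T4 T1 T5 T6.
T2: 0→15, due 21, lateness -6
T3: 15→25, due 26, lateness -1
T4: 25→34, due 42, lateness -8
T1: 34→52, due 57, lateness -5
T5: 52→66, due 59, lateness 7
T6: 66→74, due 67, lateness 7
Maximum = 7.
SPT (increasing processing time): T6 T4 T3 T5 T2 T1.
T6: 0→8, due 67, lateness -59
T4: 8→17, due 42, lateness -25
T3: 17→27, due 26, lateness 1
T5: 27→41, due 59, lateness -18
T2: 41→56, due 21, lateness 35
T1: 56→74, due 57, lateness 17
Maximum = 35.
LPT (decreasing processing time): T1 T2 T5 T3 T4 T6.
T1: 0→18, due 57, lateness -39
T2: 18→33, due 21, lateness 12
T5: 33→47, due 59, lateness -12
T3: 47→57, due 26, lateness 31
T4: 57→66, due 42, lateness 24
T6: 66→74, due 67, lateness 7
Maximum = 31.
EDD 7, SPT 35, LPT 31 → minimum 7.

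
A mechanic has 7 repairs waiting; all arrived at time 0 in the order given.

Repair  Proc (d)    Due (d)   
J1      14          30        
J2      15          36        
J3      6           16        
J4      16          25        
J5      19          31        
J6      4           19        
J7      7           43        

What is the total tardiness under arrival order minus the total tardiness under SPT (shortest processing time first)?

79

FIFO (arrival order): J1 J2 J3 J4 J5 J6 J7.
J1: 0→14, due 30, tardiness 0
J2: 14→29, due 36, tardiness 0
J3: 29→35, due 16, tardiness 19
J4: 35→51, due 25, tardiness 26
J5: 51→70, due 31, tardiness 39
J6: 70→74, due 19, tardiness 55
J7: 74→81, due 43, tardiness 38
Sum = 0+0+19+26+39+55+38 = 177.
SPT (increasing processing time): J6 J3 J7 J1 J2 J4 J5.
J6: 0→4, due 19, tardiness 0
J3: 4→10, due 16, tardiness 0
J7: 10→17, due 43, tardiness 0
J1: 17→31, due 30, tardiness 1
J2: 31→46, due 36, tardiness 10
J4: 46→62, due 25, tardiness 37
J5: 62→81, due 31, tardiness 50
Sum = 0+0+0+1+10+37+50 = 98.
Difference = 177 − 98 = 79.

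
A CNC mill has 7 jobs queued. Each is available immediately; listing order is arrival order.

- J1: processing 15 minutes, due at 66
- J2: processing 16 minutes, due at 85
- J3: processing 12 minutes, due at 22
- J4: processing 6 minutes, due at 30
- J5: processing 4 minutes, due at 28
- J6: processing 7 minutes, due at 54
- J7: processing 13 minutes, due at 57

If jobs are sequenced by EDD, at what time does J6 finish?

EDD (increasing due date): J3 J5 J4 J6 J7 J1 J2.
J3: 0→12
J5: 12→16
J4: 16→22
J6: 22→29

29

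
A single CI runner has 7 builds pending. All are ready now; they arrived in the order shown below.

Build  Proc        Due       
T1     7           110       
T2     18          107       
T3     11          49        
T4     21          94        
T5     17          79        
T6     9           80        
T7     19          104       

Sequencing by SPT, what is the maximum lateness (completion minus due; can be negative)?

8

SPT (increasing processing time): T1 T6 T3 T5 T2 T7 T4.
T1: 0→7, due 110, lateness -103
T6: 7→16, due 80, lateness -64
T3: 16→27, due 49, lateness -22
T5: 27→44, due 79, lateness -35
T2: 44→62, due 107, lateness -45
T7: 62→81, due 104, lateness -23
T4: 81→102, due 94, lateness 8
Maximum = 8.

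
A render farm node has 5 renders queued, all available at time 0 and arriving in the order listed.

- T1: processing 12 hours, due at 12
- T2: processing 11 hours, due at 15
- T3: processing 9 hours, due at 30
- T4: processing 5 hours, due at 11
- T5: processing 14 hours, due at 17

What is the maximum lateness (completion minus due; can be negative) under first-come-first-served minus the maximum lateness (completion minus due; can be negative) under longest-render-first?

FIFO (arrival order): T1 T2 T3 T4 T5.
T1: 0→12, due 12, lateness 0
T2: 12→23, due 15, lateness 8
T3: 23→32, due 30, lateness 2
T4: 32→37, due 11, lateness 26
T5: 37→51, due 17, lateness 34
Maximum = 34.
LPT (decreasing processing time): T5 T1 T2 T3 T4.
T5: 0→14, due 17, lateness -3
T1: 14→26, due 12, lateness 14
T2: 26→37, due 15, lateness 22
T3: 37→46, due 30, lateness 16
T4: 46→51, due 11, lateness 40
Maximum = 40.
Difference = 34 − 40 = -6.

-6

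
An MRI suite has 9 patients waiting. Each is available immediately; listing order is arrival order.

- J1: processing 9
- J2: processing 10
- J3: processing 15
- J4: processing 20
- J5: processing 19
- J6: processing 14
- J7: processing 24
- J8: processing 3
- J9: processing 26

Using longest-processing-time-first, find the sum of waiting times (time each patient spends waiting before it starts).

722

LPT (decreasing processing time): J9 J7 J4 J5 J3 J6 J2 J1 J8.
J9: waits 0, runs 0→26
J7: waits 26, runs 26→50
J4: waits 50, runs 50→70
J5: waits 70, runs 70→89
J3: waits 89, runs 89→104
J6: waits 104, runs 104→118
J2: waits 118, runs 118→128
J1: waits 128, runs 128→137
J8: waits 137, runs 137→140
Sum = 0+26+50+70+89+104+118+128+137 = 722.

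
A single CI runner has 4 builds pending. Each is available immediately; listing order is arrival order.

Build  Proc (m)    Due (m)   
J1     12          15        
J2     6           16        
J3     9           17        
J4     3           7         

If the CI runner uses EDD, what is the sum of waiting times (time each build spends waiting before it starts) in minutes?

EDD (increasing due date): J4 J1 J2 J3.
J4: waits 0, runs 0→3
J1: waits 3, runs 3→15
J2: waits 15, runs 15→21
J3: waits 21, runs 21→30
Sum = 0+3+15+21 = 39.

39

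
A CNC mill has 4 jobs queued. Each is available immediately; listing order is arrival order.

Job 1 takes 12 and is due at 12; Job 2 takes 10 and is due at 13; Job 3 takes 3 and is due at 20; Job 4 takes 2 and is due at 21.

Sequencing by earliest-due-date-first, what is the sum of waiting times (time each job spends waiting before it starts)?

59

EDD (increasing due date): Job 1 Job 2 Job 3 Job 4.
Job 1: waits 0, runs 0→12
Job 2: waits 12, runs 12→22
Job 3: waits 22, runs 22→25
Job 4: waits 25, runs 25→27
Sum = 0+12+22+25 = 59.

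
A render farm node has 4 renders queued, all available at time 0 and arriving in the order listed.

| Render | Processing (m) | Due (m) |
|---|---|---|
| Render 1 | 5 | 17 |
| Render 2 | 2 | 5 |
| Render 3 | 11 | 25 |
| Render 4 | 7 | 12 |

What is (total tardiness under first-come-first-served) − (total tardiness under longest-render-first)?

-17

FIFO (arrival order): Render 1 Render 2 Render 3 Render 4.
Render 1: 0→5, due 17, tardiness 0
Render 2: 5→7, due 5, tardiness 2
Render 3: 7→18, due 25, tardiness 0
Render 4: 18→25, due 12, tardiness 13
Sum = 0+2+0+13 = 15.
LPT (decreasing processing time): Render 3 Render 4 Render 1 Render 2.
Render 3: 0→11, due 25, tardiness 0
Render 4: 11→18, due 12, tardiness 6
Render 1: 18→23, due 17, tardiness 6
Render 2: 23→25, due 5, tardiness 20
Sum = 0+6+6+20 = 32.
Difference = 15 − 32 = -17.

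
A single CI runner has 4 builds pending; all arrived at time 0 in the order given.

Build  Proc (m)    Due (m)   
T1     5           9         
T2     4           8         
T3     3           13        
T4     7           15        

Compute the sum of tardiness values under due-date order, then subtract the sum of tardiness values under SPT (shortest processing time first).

-3

EDD (increasing due date): T2 T1 T3 T4.
T2: 0→4, due 8, tardiness 0
T1: 4→9, due 9, tardiness 0
T3: 9→12, due 13, tardiness 0
T4: 12→19, due 15, tardiness 4
Sum = 0+0+0+4 = 4.
SPT (increasing processing time): T3 T2 T1 T4.
T3: 0→3, due 13, tardiness 0
T2: 3→7, due 8, tardiness 0
T1: 7→12, due 9, tardiness 3
T4: 12→19, due 15, tardiness 4
Sum = 0+0+3+4 = 7.
Difference = 4 − 7 = -3.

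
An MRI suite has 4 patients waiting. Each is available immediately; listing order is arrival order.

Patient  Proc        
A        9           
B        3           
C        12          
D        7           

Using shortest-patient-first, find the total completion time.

SPT (increasing processing time): B D A C.
B: 0→3
D: 3→10
A: 10→19
C: 19→31
Sum = 3+10+19+31 = 63.

63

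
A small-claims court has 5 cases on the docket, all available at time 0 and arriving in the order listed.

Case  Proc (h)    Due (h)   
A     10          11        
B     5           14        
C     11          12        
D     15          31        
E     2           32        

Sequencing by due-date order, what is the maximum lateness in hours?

12

EDD (increasing due date): A C B D E.
A: 0→10, due 11, lateness -1
C: 10→21, due 12, lateness 9
B: 21→26, due 14, lateness 12
D: 26→41, due 31, lateness 10
E: 41→43, due 32, lateness 11
Maximum = 12.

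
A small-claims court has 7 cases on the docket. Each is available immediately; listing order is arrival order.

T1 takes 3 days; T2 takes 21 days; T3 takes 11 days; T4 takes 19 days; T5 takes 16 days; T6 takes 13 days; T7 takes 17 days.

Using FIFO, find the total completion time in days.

369

FIFO (arrival order): T1 T2 T3 T4 T5 T6 T7.
T1: 0→3
T2: 3→24
T3: 24→35
T4: 35→54
T5: 54→70
T6: 70→83
T7: 83→100
Sum = 3+24+35+54+70+83+100 = 369.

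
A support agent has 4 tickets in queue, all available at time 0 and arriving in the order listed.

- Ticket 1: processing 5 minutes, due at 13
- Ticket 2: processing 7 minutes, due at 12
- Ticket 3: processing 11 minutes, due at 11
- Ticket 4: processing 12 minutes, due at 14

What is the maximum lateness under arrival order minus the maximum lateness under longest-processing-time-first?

-1

FIFO (arrival order): Ticket 1 Ticket 2 Ticket 3 Ticket 4.
Ticket 1: 0→5, due 13, lateness -8
Ticket 2: 5→12, due 12, lateness 0
Ticket 3: 12→23, due 11, lateness 12
Ticket 4: 23→35, due 14, lateness 21
Maximum = 21.
LPT (decreasing processing time): Ticket 4 Ticket 3 Ticket 2 Ticket 1.
Ticket 4: 0→12, due 14, lateness -2
Ticket 3: 12→23, due 11, lateness 12
Ticket 2: 23→30, due 12, lateness 18
Ticket 1: 30→35, due 13, lateness 22
Maximum = 22.
Difference = 21 − 22 = -1.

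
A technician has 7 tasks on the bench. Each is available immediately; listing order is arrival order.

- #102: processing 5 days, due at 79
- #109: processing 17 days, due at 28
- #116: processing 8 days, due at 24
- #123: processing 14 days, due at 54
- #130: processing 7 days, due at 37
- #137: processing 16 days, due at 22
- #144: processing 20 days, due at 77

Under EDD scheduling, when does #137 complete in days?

EDD (increasing due date): #137 #116 #109 #130 #123 #144 #102.
#137: 0→16

16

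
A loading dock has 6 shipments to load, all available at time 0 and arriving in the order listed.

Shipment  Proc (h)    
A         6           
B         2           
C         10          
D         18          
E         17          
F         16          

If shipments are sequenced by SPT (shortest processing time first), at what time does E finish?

51

SPT (increasing processing time): B A C F E D.
B: 0→2
A: 2→8
C: 8→18
F: 18→34
E: 34→51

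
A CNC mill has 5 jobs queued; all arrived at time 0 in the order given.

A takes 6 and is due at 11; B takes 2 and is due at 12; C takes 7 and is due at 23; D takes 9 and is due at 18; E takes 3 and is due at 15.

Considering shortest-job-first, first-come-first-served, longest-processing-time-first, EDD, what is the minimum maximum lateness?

SPT (increasing processing time): B E A C D.
B: 0→2, due 12, lateness -10
E: 2→5, due 15, lateness -10
A: 5→11, due 11, lateness 0
C: 11→18, due 23, lateness -5
D: 18→27, due 18, lateness 9
Maximum = 9.
FIFO (arrival order): A B C D E.
A: 0→6, due 11, lateness -5
B: 6→8, due 12, lateness -4
C: 8→15, due 23, lateness -8
D: 15→24, due 18, lateness 6
E: 24→27, due 15, lateness 12
Maximum = 12.
LPT (decreasing processing time): D C A E B.
D: 0→9, due 18, lateness -9
C: 9→16, due 23, lateness -7
A: 16→22, due 11, lateness 11
E: 22→25, due 15, lateness 10
B: 25→27, due 12, lateness 15
Maximum = 15.
EDD (increasing due date): A B E D C.
A: 0→6, due 11, lateness -5
B: 6→8, due 12, lateness -4
E: 8→11, due 15, lateness -4
D: 11→20, due 18, lateness 2
C: 20→27, due 23, lateness 4
Maximum = 4.
SPT 9, FIFO 12, LPT 15, EDD 4 → minimum 4.

4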